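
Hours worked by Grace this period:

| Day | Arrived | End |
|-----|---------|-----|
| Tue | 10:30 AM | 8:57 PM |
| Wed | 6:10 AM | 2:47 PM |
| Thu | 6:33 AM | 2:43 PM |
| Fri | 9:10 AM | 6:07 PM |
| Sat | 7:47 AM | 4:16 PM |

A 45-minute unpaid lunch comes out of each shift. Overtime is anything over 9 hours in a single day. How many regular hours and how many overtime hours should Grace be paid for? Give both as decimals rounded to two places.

Tue: 10:30 AM–8:57 PM = 10 h 27 min; less 45 min break → 9 h 42 min
Wed: 6:10 AM–2:47 PM = 8 h 37 min; less 45 min break → 7 h 52 min
Thu: 6:33 AM–2:43 PM = 8 h 10 min; less 45 min break → 7 h 25 min
Fri: 9:10 AM–6:07 PM = 8 h 57 min; less 45 min break → 8 h 12 min
Sat: 7:47 AM–4:16 PM = 8 h 29 min; less 45 min break → 7 h 44 min
Tue reg 9 h 0 min / OT 0 h 42 min; Wed reg 7 h 52 min / OT 0 h 0 min; Thu reg 7 h 25 min / OT 0 h 0 min; Fri reg 8 h 12 min / OT 0 h 0 min; Sat reg 7 h 44 min / OT 0 h 0 min.
Totals: regular 40 h 13 min, overtime 0 h 42 min.

Regular 40.22 hours, overtime 0.70 hours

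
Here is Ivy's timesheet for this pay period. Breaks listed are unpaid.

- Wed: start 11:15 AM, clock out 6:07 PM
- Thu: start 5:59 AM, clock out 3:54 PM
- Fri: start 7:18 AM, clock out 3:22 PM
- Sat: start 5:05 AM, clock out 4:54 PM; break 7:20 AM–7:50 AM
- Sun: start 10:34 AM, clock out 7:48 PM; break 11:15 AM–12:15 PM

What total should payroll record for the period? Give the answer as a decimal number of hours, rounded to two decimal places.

44.40 hours

Wed: 11:15 AM–6:07 PM = 6 h 52 min
Thu: 5:59 AM–3:54 PM = 9 h 55 min
Fri: 7:18 AM–3:22 PM = 8 h 4 min
Sat: 5:05 AM–4:54 PM = 11 h 49 min; less 30 min break → 11 h 19 min
Sun: 10:34 AM–7:48 PM = 9 h 14 min; less 60 min break → 8 h 14 min
Total: 6 h 52 min + 9 h 55 min + 8 h 4 min + 11 h 19 min + 8 h 14 min = 44 h 24 min.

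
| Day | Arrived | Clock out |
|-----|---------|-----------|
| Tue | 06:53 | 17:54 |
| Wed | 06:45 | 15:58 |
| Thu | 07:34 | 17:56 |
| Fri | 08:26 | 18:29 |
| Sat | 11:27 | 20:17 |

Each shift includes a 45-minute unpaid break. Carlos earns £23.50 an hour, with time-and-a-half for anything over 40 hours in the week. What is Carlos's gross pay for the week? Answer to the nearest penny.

£1142.10

Tue: 06:53–17:54 = 11 h 1 min; less 45 min break → 10 h 16 min
Wed: 06:45–15:58 = 9 h 13 min; less 45 min break → 8 h 28 min
Thu: 07:34–17:56 = 10 h 22 min; less 45 min break → 9 h 37 min
Fri: 08:26–18:29 = 10 h 3 min; less 45 min break → 9 h 18 min
Sat: 11:27–20:17 = 8 h 50 min; less 45 min break → 8 h 5 min
Total worked: 45 h 44 min = 2744 min.
Regular 40 h 0 min = 2400 min at £23.50/h; overtime 5 h 44 min = 344 min at £35.25/h.
Pay = (2400 × £23.50 + 344 × £35.25) ÷ 60 = £1142.10.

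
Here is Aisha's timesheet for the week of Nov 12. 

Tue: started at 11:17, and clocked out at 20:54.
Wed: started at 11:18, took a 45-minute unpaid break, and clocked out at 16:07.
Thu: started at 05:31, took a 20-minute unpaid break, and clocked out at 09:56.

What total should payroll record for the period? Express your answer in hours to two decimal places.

Tue: 11:17–20:54 = 9 h 37 min
Wed: 11:18–16:07 = 4 h 49 min; less 45 min break → 4 h 4 min
Thu: 05:31–09:56 = 4 h 25 min; less 20 min break → 4 h 5 min
Total: 9 h 37 min + 4 h 4 min + 4 h 5 min = 17 h 46 min.

17.77 hours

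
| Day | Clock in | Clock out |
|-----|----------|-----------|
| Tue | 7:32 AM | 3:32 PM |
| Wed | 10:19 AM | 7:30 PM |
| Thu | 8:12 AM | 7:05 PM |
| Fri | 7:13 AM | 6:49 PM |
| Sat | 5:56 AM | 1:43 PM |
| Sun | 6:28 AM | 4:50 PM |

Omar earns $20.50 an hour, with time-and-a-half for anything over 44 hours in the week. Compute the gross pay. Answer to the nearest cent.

$1326.86

Tue: 7:32 AM–3:32 PM = 8 h 0 min
Wed: 10:19 AM–7:30 PM = 9 h 11 min
Thu: 8:12 AM–7:05 PM = 10 h 53 min
Fri: 7:13 AM–6:49 PM = 11 h 36 min
Sat: 5:56 AM–1:43 PM = 7 h 47 min
Sun: 6:28 AM–4:50 PM = 10 h 22 min
Total worked: 57 h 49 min = 3469 min.
Regular 44 h 0 min = 2640 min at $20.50/h; overtime 13 h 49 min = 829 min at $30.75/h.
Pay = (2640 × $20.50 + 829 × $30.75) ÷ 60 = $1326.86.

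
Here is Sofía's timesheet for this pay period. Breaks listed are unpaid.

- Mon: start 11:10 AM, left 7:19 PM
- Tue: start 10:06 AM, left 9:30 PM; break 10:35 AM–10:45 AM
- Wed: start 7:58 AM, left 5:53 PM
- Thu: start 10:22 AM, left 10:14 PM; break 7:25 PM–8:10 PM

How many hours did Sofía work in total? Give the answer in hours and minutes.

40 h 25 min

Mon: 11:10 AM–7:19 PM = 8 h 9 min
Tue: 10:06 AM–9:30 PM = 11 h 24 min; less 10 min break → 11 h 14 min
Wed: 7:58 AM–5:53 PM = 9 h 55 min
Thu: 10:22 AM–10:14 PM = 11 h 52 min; less 45 min break → 11 h 7 min
Total: 8 h 9 min + 11 h 14 min + 9 h 55 min + 11 h 7 min = 40 h 25 min.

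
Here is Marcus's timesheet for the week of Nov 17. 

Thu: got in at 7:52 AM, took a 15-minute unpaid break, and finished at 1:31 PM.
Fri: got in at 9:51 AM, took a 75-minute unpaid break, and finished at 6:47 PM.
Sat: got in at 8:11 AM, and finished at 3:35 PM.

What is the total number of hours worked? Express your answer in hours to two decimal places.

Thu: 7:52 AM–1:31 PM = 5 h 39 min; less 15 min break → 5 h 24 min
Fri: 9:51 AM–6:47 PM = 8 h 56 min; less 75 min break → 7 h 41 min
Sat: 8:11 AM–3:35 PM = 7 h 24 min
Total: 5 h 24 min + 7 h 41 min + 7 h 24 min = 20 h 29 min.

20.48 hours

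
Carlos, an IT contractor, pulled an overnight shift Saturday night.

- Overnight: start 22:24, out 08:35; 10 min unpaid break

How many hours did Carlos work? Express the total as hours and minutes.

10 h 1 min

Overnight: 22:24 → midnight = 1 h 36 min; midnight → 08:35 = 8 h 35 min; span 10 h 11 min; less 10 min break → 10 h 1 min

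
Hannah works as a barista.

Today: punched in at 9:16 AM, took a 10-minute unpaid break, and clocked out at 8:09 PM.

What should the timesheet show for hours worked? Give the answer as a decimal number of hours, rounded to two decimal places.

Today: 9:16 AM–8:09 PM = 10 h 53 min; less 10 min break → 10 h 43 min

10.72 hours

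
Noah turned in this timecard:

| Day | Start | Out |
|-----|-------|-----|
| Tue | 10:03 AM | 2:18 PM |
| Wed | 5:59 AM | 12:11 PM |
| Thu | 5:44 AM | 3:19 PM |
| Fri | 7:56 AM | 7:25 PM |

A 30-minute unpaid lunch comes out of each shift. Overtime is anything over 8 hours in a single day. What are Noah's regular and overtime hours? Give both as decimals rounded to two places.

Regular 25.45 hours, overtime 4.07 hours

Tue: 10:03 AM–2:18 PM = 4 h 15 min; less 30 min break → 3 h 45 min
Wed: 5:59 AM–12:11 PM = 6 h 12 min; less 30 min break → 5 h 42 min
Thu: 5:44 AM–3:19 PM = 9 h 35 min; less 30 min break → 9 h 5 min
Fri: 7:56 AM–7:25 PM = 11 h 29 min; less 30 min break → 10 h 59 min
Tue reg 3 h 45 min / OT 0 h 0 min; Wed reg 5 h 42 min / OT 0 h 0 min; Thu reg 8 h 0 min / OT 1 h 5 min; Fri reg 8 h 0 min / OT 2 h 59 min.
Totals: regular 25 h 27 min, overtime 4 h 4 min.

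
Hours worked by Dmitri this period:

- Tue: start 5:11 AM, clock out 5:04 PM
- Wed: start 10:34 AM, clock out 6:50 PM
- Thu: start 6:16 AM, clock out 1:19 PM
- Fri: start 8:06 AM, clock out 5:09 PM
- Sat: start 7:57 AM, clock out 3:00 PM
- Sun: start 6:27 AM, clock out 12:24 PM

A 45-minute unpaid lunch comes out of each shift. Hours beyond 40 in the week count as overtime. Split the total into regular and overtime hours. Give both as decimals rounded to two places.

Regular 40.00 hours, overtime 4.75 hours

Tue: 5:11 AM–5:04 PM = 11 h 53 min; less 45 min break → 11 h 8 min
Wed: 10:34 AM–6:50 PM = 8 h 16 min; less 45 min break → 7 h 31 min
Thu: 6:16 AM–1:19 PM = 7 h 3 min; less 45 min break → 6 h 18 min
Fri: 8:06 AM–5:09 PM = 9 h 3 min; less 45 min break → 8 h 18 min
Sat: 7:57 AM–3:00 PM = 7 h 3 min; less 45 min break → 6 h 18 min
Sun: 6:27 AM–12:24 PM = 5 h 57 min; less 45 min break → 5 h 12 min
Total worked: 44 h 45 min = 44.75 h.
Threshold 40 h → overtime 4 h 45 min, regular 40 h 0 min.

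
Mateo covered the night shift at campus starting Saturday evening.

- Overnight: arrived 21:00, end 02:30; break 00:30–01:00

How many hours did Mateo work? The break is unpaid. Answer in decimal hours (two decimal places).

5.00 hours

Overnight: 21:00 → midnight = 3 h 0 min; midnight → 02:30 = 2 h 30 min; span 5 h 30 min; less 30 min break → 5 h 0 min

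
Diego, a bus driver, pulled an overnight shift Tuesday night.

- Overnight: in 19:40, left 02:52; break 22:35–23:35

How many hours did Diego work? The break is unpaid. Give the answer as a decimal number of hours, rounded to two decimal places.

Overnight: 19:40 → midnight = 4 h 20 min; midnight → 02:52 = 2 h 52 min; span 7 h 12 min; less 60 min break → 6 h 12 min

6.20 hours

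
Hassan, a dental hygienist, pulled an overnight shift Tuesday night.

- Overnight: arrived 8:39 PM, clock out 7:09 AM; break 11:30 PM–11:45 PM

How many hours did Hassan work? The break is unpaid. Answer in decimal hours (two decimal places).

10.25 hours

Overnight: 8:39 PM → midnight = 3 h 21 min; midnight → 7:09 AM = 7 h 9 min; span 10 h 30 min; less 15 min break → 10 h 15 min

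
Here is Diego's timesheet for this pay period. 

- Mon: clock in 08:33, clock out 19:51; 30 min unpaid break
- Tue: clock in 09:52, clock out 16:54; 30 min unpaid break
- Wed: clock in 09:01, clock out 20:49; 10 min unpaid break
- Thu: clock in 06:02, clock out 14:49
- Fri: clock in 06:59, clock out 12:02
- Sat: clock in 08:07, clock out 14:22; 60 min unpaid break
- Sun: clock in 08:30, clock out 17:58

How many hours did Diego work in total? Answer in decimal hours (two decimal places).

57.52 hours

Mon: 08:33–19:51 = 11 h 18 min; less 30 min break → 10 h 48 min
Tue: 09:52–16:54 = 7 h 2 min; less 30 min break → 6 h 32 min
Wed: 09:01–20:49 = 11 h 48 min; less 10 min break → 11 h 38 min
Thu: 06:02–14:49 = 8 h 47 min
Fri: 06:59–12:02 = 5 h 3 min
Sat: 08:07–14:22 = 6 h 15 min; less 60 min break → 5 h 15 min
Sun: 08:30–17:58 = 9 h 28 min
Total: 10 h 48 min + 6 h 32 min + 11 h 38 min + 8 h 47 min + 5 h 3 min + 5 h 15 min + 9 h 28 min = 57 h 31 min.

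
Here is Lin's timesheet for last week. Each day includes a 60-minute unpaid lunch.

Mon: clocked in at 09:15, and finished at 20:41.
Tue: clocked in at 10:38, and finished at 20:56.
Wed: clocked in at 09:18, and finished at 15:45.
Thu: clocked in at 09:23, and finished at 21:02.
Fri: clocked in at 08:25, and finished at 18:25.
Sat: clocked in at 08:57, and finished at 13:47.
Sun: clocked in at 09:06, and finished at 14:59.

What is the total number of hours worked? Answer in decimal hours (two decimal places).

Mon: 09:15–20:41 = 11 h 26 min; less 60 min break → 10 h 26 min
Tue: 10:38–20:56 = 10 h 18 min; less 60 min break → 9 h 18 min
Wed: 09:18–15:45 = 6 h 27 min; less 60 min break → 5 h 27 min
Thu: 09:23–21:02 = 11 h 39 min; less 60 min break → 10 h 39 min
Fri: 08:25–18:25 = 10 h 0 min; less 60 min break → 9 h 0 min
Sat: 08:57–13:47 = 4 h 50 min; less 60 min break → 3 h 50 min
Sun: 09:06–14:59 = 5 h 53 min; less 60 min break → 4 h 53 min
Total: 10 h 26 min + 9 h 18 min + 5 h 27 min + 10 h 39 min + 9 h 0 min + 3 h 50 min + 4 h 53 min = 53 h 33 min.

53.55 hours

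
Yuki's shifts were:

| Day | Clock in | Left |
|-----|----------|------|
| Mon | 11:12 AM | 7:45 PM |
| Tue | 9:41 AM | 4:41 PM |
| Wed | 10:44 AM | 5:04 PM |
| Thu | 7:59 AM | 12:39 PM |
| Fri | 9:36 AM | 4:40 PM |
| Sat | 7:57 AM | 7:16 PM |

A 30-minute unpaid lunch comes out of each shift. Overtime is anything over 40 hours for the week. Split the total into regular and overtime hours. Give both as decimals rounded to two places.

Regular 40.00 hours, overtime 1.93 hours

Mon: 11:12 AM–7:45 PM = 8 h 33 min; less 30 min break → 8 h 3 min
Tue: 9:41 AM–4:41 PM = 7 h 0 min; less 30 min break → 6 h 30 min
Wed: 10:44 AM–5:04 PM = 6 h 20 min; less 30 min break → 5 h 50 min
Thu: 7:59 AM–12:39 PM = 4 h 40 min; less 30 min break → 4 h 10 min
Fri: 9:36 AM–4:40 PM = 7 h 4 min; less 30 min break → 6 h 34 min
Sat: 7:57 AM–7:16 PM = 11 h 19 min; less 30 min break → 10 h 49 min
Total worked: 41 h 56 min = 41.93 h.
Threshold 40 h → overtime 1 h 56 min, regular 40 h 0 min.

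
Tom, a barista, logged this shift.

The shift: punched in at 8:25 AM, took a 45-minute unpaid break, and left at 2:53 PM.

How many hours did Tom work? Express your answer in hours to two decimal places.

The shift: 8:25 AM–2:53 PM = 6 h 28 min; less 45 min break → 5 h 43 min

5.72 hours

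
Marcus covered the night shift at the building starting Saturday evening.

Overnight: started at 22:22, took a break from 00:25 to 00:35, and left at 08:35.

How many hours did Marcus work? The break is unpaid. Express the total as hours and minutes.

10 h 3 min

Overnight: 22:22 → midnight = 1 h 38 min; midnight → 08:35 = 8 h 35 min; span 10 h 13 min; less 10 min break → 10 h 3 min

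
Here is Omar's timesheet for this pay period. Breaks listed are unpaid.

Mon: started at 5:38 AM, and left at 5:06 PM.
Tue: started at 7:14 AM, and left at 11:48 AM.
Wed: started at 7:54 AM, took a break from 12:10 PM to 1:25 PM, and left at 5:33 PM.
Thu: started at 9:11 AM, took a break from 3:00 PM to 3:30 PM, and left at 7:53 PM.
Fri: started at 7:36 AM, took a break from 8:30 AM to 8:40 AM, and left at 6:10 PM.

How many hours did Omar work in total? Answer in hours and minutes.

Mon: 5:38 AM–5:06 PM = 11 h 28 min
Tue: 7:14 AM–11:48 AM = 4 h 34 min
Wed: 7:54 AM–5:33 PM = 9 h 39 min; less 75 min break → 8 h 24 min
Thu: 9:11 AM–7:53 PM = 10 h 42 min; less 30 min break → 10 h 12 min
Fri: 7:36 AM–6:10 PM = 10 h 34 min; less 10 min break → 10 h 24 min
Total: 11 h 28 min + 4 h 34 min + 8 h 24 min + 10 h 12 min + 10 h 24 min = 45 h 2 min.

45 h 2 min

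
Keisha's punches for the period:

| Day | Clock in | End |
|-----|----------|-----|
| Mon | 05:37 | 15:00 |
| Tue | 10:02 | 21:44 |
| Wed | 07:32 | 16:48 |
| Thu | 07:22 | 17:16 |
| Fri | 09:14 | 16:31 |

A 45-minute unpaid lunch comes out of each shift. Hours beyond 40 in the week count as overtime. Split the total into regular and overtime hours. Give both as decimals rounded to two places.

Regular 40.00 hours, overtime 3.78 hours

Mon: 05:37–15:00 = 9 h 23 min; less 45 min break → 8 h 38 min
Tue: 10:02–21:44 = 11 h 42 min; less 45 min break → 10 h 57 min
Wed: 07:32–16:48 = 9 h 16 min; less 45 min break → 8 h 31 min
Thu: 07:22–17:16 = 9 h 54 min; less 45 min break → 9 h 9 min
Fri: 09:14–16:31 = 7 h 17 min; less 45 min break → 6 h 32 min
Total worked: 43 h 47 min = 43.78 h.
Threshold 40 h → overtime 3 h 47 min, regular 40 h 0 min.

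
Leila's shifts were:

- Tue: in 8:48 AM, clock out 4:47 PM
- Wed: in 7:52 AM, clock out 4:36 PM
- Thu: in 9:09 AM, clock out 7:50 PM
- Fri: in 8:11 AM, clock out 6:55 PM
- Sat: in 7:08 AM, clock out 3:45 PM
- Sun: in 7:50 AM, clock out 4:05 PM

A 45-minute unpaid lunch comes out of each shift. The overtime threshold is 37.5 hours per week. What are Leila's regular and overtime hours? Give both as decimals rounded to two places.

Tue: 8:48 AM–4:47 PM = 7 h 59 min; less 45 min break → 7 h 14 min
Wed: 7:52 AM–4:36 PM = 8 h 44 min; less 45 min break → 7 h 59 min
Thu: 9:09 AM–7:50 PM = 10 h 41 min; less 45 min break → 9 h 56 min
Fri: 8:11 AM–6:55 PM = 10 h 44 min; less 45 min break → 9 h 59 min
Sat: 7:08 AM–3:45 PM = 8 h 37 min; less 45 min break → 7 h 52 min
Sun: 7:50 AM–4:05 PM = 8 h 15 min; less 45 min break → 7 h 30 min
Total worked: 50 h 30 min = 50.50 h.
Threshold 37.5 h → overtime 13 h 0 min, regular 37 h 30 min.

Regular 37.50 hours, overtime 13.00 hours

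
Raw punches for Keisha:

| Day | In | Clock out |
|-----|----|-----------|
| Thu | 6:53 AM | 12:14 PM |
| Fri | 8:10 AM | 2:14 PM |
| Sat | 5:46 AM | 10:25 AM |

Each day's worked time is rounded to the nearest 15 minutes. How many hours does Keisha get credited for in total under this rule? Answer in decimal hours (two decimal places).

Thu: 6:53 AM–12:14 PM = 5 h 21 min → rounds to 5 h 15 min
Fri: 8:10 AM–2:14 PM = 6 h 4 min → rounds to 6 h 0 min
Sat: 5:46 AM–10:25 AM = 4 h 39 min → rounds to 4 h 45 min
Total credited: 16 h 0 min.

16.00 hours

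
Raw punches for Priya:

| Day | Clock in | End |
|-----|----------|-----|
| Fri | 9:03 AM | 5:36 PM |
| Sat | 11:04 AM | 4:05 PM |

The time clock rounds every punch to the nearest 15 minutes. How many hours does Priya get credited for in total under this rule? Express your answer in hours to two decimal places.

13.50 hours

Fri: in 9:03 AM→9:00 AM, out 5:36 PM→5:30 PM; 8 h 30 min
Sat: in 11:04 AM→11:00 AM, out 4:05 PM→4:00 PM; 5 h 0 min
Total credited: 13 h 30 min.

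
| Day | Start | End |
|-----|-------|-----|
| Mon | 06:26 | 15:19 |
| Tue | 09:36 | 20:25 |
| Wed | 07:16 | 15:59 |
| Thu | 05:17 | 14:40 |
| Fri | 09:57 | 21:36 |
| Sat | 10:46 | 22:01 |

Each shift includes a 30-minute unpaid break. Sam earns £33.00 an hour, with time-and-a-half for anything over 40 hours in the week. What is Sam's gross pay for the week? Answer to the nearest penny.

£2196.15

Mon: 06:26–15:19 = 8 h 53 min; less 30 min break → 8 h 23 min
Tue: 09:36–20:25 = 10 h 49 min; less 30 min break → 10 h 19 min
Wed: 07:16–15:59 = 8 h 43 min; less 30 min break → 8 h 13 min
Thu: 05:17–14:40 = 9 h 23 min; less 30 min break → 8 h 53 min
Fri: 09:57–21:36 = 11 h 39 min; less 30 min break → 11 h 9 min
Sat: 10:46–22:01 = 11 h 15 min; less 30 min break → 10 h 45 min
Total worked: 57 h 42 min = 3462 min.
Regular 40 h 0 min = 2400 min at £33.00/h; overtime 17 h 42 min = 1062 min at £49.50/h.
Pay = (2400 × £33.00 + 1062 × £49.50) ÷ 60 = £2196.15.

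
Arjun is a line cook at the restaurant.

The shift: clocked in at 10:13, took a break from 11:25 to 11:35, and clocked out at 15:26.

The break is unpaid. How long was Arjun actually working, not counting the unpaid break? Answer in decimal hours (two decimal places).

5.05 hours

The shift: 10:13–15:26 = 5 h 13 min; less 10 min break → 5 h 3 min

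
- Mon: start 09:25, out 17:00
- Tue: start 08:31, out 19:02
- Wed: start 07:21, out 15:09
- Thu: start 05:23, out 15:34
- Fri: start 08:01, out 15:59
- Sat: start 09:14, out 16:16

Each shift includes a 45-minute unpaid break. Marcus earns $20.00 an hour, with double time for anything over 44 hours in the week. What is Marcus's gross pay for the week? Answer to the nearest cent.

$983.33

Mon: 09:25–17:00 = 7 h 35 min; less 45 min break → 6 h 50 min
Tue: 08:31–19:02 = 10 h 31 min; less 45 min break → 9 h 46 min
Wed: 07:21–15:09 = 7 h 48 min; less 45 min break → 7 h 3 min
Thu: 05:23–15:34 = 10 h 11 min; less 45 min break → 9 h 26 min
Fri: 08:01–15:59 = 7 h 58 min; less 45 min break → 7 h 13 min
Sat: 09:14–16:16 = 7 h 2 min; less 45 min break → 6 h 17 min
Total worked: 46 h 35 min = 2795 min.
Regular 44 h 0 min = 2640 min at $20.00/h; overtime 2 h 35 min = 155 min at $40.00/h.
Pay = (2640 × $20.00 + 155 × $40.00) ÷ 60 = $983.33.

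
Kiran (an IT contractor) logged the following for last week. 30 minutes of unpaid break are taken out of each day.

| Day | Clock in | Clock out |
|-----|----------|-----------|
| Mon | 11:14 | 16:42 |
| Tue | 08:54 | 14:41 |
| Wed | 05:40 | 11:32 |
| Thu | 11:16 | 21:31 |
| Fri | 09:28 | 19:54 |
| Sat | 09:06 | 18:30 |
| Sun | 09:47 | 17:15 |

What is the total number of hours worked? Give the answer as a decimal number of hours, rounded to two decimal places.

Mon: 11:14–16:42 = 5 h 28 min; less 30 min break → 4 h 58 min
Tue: 08:54–14:41 = 5 h 47 min; less 30 min break → 5 h 17 min
Wed: 05:40–11:32 = 5 h 52 min; less 30 min break → 5 h 22 min
Thu: 11:16–21:31 = 10 h 15 min; less 30 min break → 9 h 45 min
Fri: 09:28–19:54 = 10 h 26 min; less 30 min break → 9 h 56 min
Sat: 09:06–18:30 = 9 h 24 min; less 30 min break → 8 h 54 min
Sun: 09:47–17:15 = 7 h 28 min; less 30 min break → 6 h 58 min
Total: 4 h 58 min + 5 h 17 min + 5 h 22 min + 9 h 45 min + 9 h 56 min + 8 h 54 min + 6 h 58 min = 51 h 10 min.

51.17 hours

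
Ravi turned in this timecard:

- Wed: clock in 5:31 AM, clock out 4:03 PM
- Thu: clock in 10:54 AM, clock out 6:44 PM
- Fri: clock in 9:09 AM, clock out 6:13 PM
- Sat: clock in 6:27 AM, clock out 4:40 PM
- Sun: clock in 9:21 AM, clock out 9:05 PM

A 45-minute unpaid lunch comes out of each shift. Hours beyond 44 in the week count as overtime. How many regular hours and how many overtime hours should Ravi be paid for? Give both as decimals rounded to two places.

Regular 44.00 hours, overtime 1.63 hours

Wed: 5:31 AM–4:03 PM = 10 h 32 min; less 45 min break → 9 h 47 min
Thu: 10:54 AM–6:44 PM = 7 h 50 min; less 45 min break → 7 h 5 min
Fri: 9:09 AM–6:13 PM = 9 h 4 min; less 45 min break → 8 h 19 min
Sat: 6:27 AM–4:40 PM = 10 h 13 min; less 45 min break → 9 h 28 min
Sun: 9:21 AM–9:05 PM = 11 h 44 min; less 45 min break → 10 h 59 min
Total worked: 45 h 38 min = 45.63 h.
Threshold 44 h → overtime 1 h 38 min, regular 44 h 0 min.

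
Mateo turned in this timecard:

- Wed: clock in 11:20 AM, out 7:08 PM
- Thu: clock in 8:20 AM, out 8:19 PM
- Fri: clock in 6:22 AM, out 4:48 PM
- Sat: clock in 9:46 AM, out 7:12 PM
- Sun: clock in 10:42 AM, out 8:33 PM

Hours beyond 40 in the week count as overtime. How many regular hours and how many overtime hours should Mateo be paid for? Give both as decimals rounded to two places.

Regular 40.00 hours, overtime 9.50 hours

Wed: 11:20 AM–7:08 PM = 7 h 48 min
Thu: 8:20 AM–8:19 PM = 11 h 59 min
Fri: 6:22 AM–4:48 PM = 10 h 26 min
Sat: 9:46 AM–7:12 PM = 9 h 26 min
Sun: 10:42 AM–8:33 PM = 9 h 51 min
Total worked: 49 h 30 min = 49.50 h.
Threshold 40 h → overtime 9 h 30 min, regular 40 h 0 min.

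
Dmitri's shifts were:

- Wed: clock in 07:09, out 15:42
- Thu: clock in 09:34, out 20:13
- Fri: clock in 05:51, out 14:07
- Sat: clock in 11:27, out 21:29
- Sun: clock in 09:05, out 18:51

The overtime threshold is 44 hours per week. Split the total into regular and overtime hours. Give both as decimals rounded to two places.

Regular 44.00 hours, overtime 3.27 hours

Wed: 07:09–15:42 = 8 h 33 min
Thu: 09:34–20:13 = 10 h 39 min
Fri: 05:51–14:07 = 8 h 16 min
Sat: 11:27–21:29 = 10 h 2 min
Sun: 09:05–18:51 = 9 h 46 min
Total worked: 47 h 16 min = 47.27 h.
Threshold 44 h → overtime 3 h 16 min, regular 44 h 0 min.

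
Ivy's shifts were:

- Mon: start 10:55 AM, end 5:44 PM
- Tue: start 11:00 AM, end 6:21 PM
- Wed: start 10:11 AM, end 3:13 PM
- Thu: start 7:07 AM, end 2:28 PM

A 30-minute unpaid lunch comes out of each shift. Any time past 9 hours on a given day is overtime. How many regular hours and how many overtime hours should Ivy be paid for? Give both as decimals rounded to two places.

Regular 24.55 hours, overtime 0.00 hours

Mon: 10:55 AM–5:44 PM = 6 h 49 min; less 30 min break → 6 h 19 min
Tue: 11:00 AM–6:21 PM = 7 h 21 min; less 30 min break → 6 h 51 min
Wed: 10:11 AM–3:13 PM = 5 h 2 min; less 30 min break → 4 h 32 min
Thu: 7:07 AM–2:28 PM = 7 h 21 min; less 30 min break → 6 h 51 min
Mon reg 6 h 19 min / OT 0 h 0 min; Tue reg 6 h 51 min / OT 0 h 0 min; Wed reg 4 h 32 min / OT 0 h 0 min; Thu reg 6 h 51 min / OT 0 h 0 min.
Totals: regular 24 h 33 min, overtime 0 h 0 min.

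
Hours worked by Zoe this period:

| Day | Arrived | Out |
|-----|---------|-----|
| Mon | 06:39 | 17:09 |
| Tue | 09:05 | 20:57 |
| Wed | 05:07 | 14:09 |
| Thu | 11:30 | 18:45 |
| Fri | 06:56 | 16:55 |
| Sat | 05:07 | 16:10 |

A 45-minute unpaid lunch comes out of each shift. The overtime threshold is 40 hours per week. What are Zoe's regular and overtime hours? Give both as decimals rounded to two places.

Regular 40.00 hours, overtime 15.18 hours

Mon: 06:39–17:09 = 10 h 30 min; less 45 min break → 9 h 45 min
Tue: 09:05–20:57 = 11 h 52 min; less 45 min break → 11 h 7 min
Wed: 05:07–14:09 = 9 h 2 min; less 45 min break → 8 h 17 min
Thu: 11:30–18:45 = 7 h 15 min; less 45 min break → 6 h 30 min
Fri: 06:56–16:55 = 9 h 59 min; less 45 min break → 9 h 14 min
Sat: 05:07–16:10 = 11 h 3 min; less 45 min break → 10 h 18 min
Total worked: 55 h 11 min = 55.18 h.
Threshold 40 h → overtime 15 h 11 min, regular 40 h 0 min.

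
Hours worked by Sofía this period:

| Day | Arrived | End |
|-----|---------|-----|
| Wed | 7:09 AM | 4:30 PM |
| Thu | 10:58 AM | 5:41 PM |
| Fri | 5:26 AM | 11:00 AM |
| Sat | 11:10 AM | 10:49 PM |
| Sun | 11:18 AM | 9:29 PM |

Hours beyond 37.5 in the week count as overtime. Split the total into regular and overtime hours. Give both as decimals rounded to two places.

Regular 37.50 hours, overtime 5.97 hours

Wed: 7:09 AM–4:30 PM = 9 h 21 min
Thu: 10:58 AM–5:41 PM = 6 h 43 min
Fri: 5:26 AM–11:00 AM = 5 h 34 min
Sat: 11:10 AM–10:49 PM = 11 h 39 min
Sun: 11:18 AM–9:29 PM = 10 h 11 min
Total worked: 43 h 28 min = 43.47 h.
Threshold 37.5 h → overtime 5 h 58 min, regular 37 h 30 min.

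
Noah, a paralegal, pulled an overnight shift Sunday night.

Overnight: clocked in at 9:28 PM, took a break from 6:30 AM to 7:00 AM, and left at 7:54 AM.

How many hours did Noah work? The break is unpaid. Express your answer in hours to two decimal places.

9.93 hours

Overnight: 9:28 PM → midnight = 2 h 32 min; midnight → 7:54 AM = 7 h 54 min; span 10 h 26 min; less 30 min break → 9 h 56 min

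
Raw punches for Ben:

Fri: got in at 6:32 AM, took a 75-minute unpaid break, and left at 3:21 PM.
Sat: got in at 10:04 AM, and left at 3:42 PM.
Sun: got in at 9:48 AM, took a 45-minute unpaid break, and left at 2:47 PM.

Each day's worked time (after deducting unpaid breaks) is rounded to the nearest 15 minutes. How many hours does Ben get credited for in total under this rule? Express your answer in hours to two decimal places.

17.50 hours

Fri: 6:32 AM–3:21 PM = 8 h 49 min − 75 min = 7 h 34 min → rounds to 7 h 30 min
Sat: 10:04 AM–3:42 PM = 5 h 38 min → rounds to 5 h 45 min
Sun: 9:48 AM–2:47 PM = 4 h 59 min − 45 min = 4 h 14 min → rounds to 4 h 15 min
Total credited: 17 h 30 min.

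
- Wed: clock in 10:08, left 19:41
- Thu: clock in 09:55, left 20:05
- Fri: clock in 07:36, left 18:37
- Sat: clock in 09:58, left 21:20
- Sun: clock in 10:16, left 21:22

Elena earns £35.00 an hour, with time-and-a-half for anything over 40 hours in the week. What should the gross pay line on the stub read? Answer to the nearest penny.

£2093.00

Wed: 10:08–19:41 = 9 h 33 min
Thu: 09:55–20:05 = 10 h 10 min
Fri: 07:36–18:37 = 11 h 1 min
Sat: 09:58–21:20 = 11 h 22 min
Sun: 10:16–21:22 = 11 h 6 min
Total worked: 53 h 12 min = 3192 min.
Regular 40 h 0 min = 2400 min at £35.00/h; overtime 13 h 12 min = 792 min at £52.50/h.
Pay = (2400 × £35.00 + 792 × £52.50) ÷ 60 = £2093.00.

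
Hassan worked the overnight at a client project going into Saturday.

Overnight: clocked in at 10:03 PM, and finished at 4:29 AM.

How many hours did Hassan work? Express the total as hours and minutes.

6 h 26 min

Overnight: 10:03 PM → midnight = 1 h 57 min; midnight → 4:29 AM = 4 h 29 min; span 6 h 26 min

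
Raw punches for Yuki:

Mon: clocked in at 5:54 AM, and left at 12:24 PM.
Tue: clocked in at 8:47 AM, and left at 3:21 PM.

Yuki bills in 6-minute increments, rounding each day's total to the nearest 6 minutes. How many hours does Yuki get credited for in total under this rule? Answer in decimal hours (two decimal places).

Mon: 5:54 AM–12:24 PM = 6 h 30 min → rounds to 6 h 30 min
Tue: 8:47 AM–3:21 PM = 6 h 34 min → rounds to 6 h 36 min
Total credited: 13 h 6 min.

13.10 hours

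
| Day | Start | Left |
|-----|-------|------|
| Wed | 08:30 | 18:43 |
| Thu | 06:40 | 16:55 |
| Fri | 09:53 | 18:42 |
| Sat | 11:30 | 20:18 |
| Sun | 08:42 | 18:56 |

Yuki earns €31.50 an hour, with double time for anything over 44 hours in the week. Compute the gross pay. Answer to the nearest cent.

€1657.95

Wed: 08:30–18:43 = 10 h 13 min
Thu: 06:40–16:55 = 10 h 15 min
Fri: 09:53–18:42 = 8 h 49 min
Sat: 11:30–20:18 = 8 h 48 min
Sun: 08:42–18:56 = 10 h 14 min
Total worked: 48 h 19 min = 2899 min.
Regular 44 h 0 min = 2640 min at €31.50/h; overtime 4 h 19 min = 259 min at €63.00/h.
Pay = (2640 × €31.50 + 259 × €63.00) ÷ 60 = €1657.95.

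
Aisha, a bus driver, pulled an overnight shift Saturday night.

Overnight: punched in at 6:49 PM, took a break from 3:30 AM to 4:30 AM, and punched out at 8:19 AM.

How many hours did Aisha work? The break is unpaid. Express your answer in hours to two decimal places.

12.50 hours

Overnight: 6:49 PM → midnight = 5 h 11 min; midnight → 8:19 AM = 8 h 19 min; span 13 h 30 min; less 60 min break → 12 h 30 min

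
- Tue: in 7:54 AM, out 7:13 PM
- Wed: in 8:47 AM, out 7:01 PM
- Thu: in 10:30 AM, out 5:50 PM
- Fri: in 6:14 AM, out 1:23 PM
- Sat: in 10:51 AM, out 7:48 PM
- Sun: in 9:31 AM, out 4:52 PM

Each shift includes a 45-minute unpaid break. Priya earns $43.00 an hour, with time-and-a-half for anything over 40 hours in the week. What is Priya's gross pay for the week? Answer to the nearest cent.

Tue: 7:54 AM–7:13 PM = 11 h 19 min; less 45 min break → 10 h 34 min
Wed: 8:47 AM–7:01 PM = 10 h 14 min; less 45 min break → 9 h 29 min
Thu: 10:30 AM–5:50 PM = 7 h 20 min; less 45 min break → 6 h 35 min
Fri: 6:14 AM–1:23 PM = 7 h 9 min; less 45 min break → 6 h 24 min
Sat: 10:51 AM–7:48 PM = 8 h 57 min; less 45 min break → 8 h 12 min
Sun: 9:31 AM–4:52 PM = 7 h 21 min; less 45 min break → 6 h 36 min
Total worked: 47 h 50 min = 2870 min.
Regular 40 h 0 min = 2400 min at $43.00/h; overtime 7 h 50 min = 470 min at $64.50/h.
Pay = (2400 × $43.00 + 470 × $64.50) ÷ 60 = $2225.25.

$2225.25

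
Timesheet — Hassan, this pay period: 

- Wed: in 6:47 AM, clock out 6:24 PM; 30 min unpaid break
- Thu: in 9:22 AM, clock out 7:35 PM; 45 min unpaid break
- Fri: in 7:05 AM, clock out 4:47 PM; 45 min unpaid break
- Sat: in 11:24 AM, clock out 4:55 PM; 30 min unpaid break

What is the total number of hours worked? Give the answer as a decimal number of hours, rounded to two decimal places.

Wed: 6:47 AM–6:24 PM = 11 h 37 min; less 30 min break → 11 h 7 min
Thu: 9:22 AM–7:35 PM = 10 h 13 min; less 45 min break → 9 h 28 min
Fri: 7:05 AM–4:47 PM = 9 h 42 min; less 45 min break → 8 h 57 min
Sat: 11:24 AM–4:55 PM = 5 h 31 min; less 30 min break → 5 h 1 min
Total: 11 h 7 min + 9 h 28 min + 8 h 57 min + 5 h 1 min = 34 h 33 min.

34.55 hours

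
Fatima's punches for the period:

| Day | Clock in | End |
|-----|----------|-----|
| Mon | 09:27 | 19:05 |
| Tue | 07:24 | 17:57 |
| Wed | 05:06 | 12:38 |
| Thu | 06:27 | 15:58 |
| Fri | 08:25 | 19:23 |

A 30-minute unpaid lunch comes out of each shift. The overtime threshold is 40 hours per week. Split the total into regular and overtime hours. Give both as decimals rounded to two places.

Regular 40.00 hours, overtime 5.70 hours

Mon: 09:27–19:05 = 9 h 38 min; less 30 min break → 9 h 8 min
Tue: 07:24–17:57 = 10 h 33 min; less 30 min break → 10 h 3 min
Wed: 05:06–12:38 = 7 h 32 min; less 30 min break → 7 h 2 min
Thu: 06:27–15:58 = 9 h 31 min; less 30 min break → 9 h 1 min
Fri: 08:25–19:23 = 10 h 58 min; less 30 min break → 10 h 28 min
Total worked: 45 h 42 min = 45.70 h.
Threshold 40 h → overtime 5 h 42 min, regular 40 h 0 min.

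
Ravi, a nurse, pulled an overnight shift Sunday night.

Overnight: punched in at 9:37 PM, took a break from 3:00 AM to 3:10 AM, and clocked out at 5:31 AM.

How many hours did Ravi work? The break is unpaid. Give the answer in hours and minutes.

7 h 44 min

Overnight: 9:37 PM → midnight = 2 h 23 min; midnight → 5:31 AM = 5 h 31 min; span 7 h 54 min; less 10 min break → 7 h 44 min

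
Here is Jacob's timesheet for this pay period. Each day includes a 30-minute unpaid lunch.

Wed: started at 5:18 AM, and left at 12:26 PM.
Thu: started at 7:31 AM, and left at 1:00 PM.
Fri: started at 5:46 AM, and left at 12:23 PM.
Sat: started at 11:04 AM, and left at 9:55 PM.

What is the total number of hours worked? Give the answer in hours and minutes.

28 h 5 min

Wed: 5:18 AM–12:26 PM = 7 h 8 min; less 30 min break → 6 h 38 min
Thu: 7:31 AM–1:00 PM = 5 h 29 min; less 30 min break → 4 h 59 min
Fri: 5:46 AM–12:23 PM = 6 h 37 min; less 30 min break → 6 h 7 min
Sat: 11:04 AM–9:55 PM = 10 h 51 min; less 30 min break → 10 h 21 min
Total: 6 h 38 min + 4 h 59 min + 6 h 7 min + 10 h 21 min = 28 h 5 min.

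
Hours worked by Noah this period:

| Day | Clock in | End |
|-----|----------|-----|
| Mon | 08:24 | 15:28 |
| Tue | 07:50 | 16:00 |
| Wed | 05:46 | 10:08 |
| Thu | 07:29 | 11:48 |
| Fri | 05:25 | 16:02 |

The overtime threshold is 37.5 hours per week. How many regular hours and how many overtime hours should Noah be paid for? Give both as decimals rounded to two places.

Regular 34.53 hours, overtime 0.00 hours

Mon: 08:24–15:28 = 7 h 4 min
Tue: 07:50–16:00 = 8 h 10 min
Wed: 05:46–10:08 = 4 h 22 min
Thu: 07:29–11:48 = 4 h 19 min
Fri: 05:25–16:02 = 10 h 37 min
Total worked: 34 h 32 min = 34.53 h.
Threshold 37.5 h → overtime 0 h 0 min, regular 34 h 32 min.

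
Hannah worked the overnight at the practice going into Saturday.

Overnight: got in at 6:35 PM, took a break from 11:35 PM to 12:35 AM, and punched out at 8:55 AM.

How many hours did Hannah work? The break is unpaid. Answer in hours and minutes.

13 h 20 min

Overnight: 6:35 PM → midnight = 5 h 25 min; midnight → 8:55 AM = 8 h 55 min; span 14 h 20 min; less 60 min break → 13 h 20 min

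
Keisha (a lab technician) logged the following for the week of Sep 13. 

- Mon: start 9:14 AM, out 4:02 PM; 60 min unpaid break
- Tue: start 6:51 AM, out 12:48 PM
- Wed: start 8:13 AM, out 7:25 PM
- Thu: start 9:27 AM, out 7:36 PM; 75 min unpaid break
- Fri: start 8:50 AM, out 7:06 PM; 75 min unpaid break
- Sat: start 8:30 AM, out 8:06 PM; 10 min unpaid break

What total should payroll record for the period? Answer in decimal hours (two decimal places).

Mon: 9:14 AM–4:02 PM = 6 h 48 min; less 60 min break → 5 h 48 min
Tue: 6:51 AM–12:48 PM = 5 h 57 min
Wed: 8:13 AM–7:25 PM = 11 h 12 min
Thu: 9:27 AM–7:36 PM = 10 h 9 min; less 75 min break → 8 h 54 min
Fri: 8:50 AM–7:06 PM = 10 h 16 min; less 75 min break → 9 h 1 min
Sat: 8:30 AM–8:06 PM = 11 h 36 min; less 10 min break → 11 h 26 min
Total: 5 h 48 min + 5 h 57 min + 11 h 12 min + 8 h 54 min + 9 h 1 min + 11 h 26 min = 52 h 18 min.

52.30 hours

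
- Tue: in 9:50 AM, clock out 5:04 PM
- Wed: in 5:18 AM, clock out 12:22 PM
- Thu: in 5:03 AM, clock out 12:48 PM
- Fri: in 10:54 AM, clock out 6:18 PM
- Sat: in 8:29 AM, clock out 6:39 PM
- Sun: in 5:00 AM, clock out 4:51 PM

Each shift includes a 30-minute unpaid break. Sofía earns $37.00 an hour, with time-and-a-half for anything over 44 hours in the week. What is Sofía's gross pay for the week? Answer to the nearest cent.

Tue: 9:50 AM–5:04 PM = 7 h 14 min; less 30 min break → 6 h 44 min
Wed: 5:18 AM–12:22 PM = 7 h 4 min; less 30 min break → 6 h 34 min
Thu: 5:03 AM–12:48 PM = 7 h 45 min; less 30 min break → 7 h 15 min
Fri: 10:54 AM–6:18 PM = 7 h 24 min; less 30 min break → 6 h 54 min
Sat: 8:29 AM–6:39 PM = 10 h 10 min; less 30 min break → 9 h 40 min
Sun: 5:00 AM–4:51 PM = 11 h 51 min; less 30 min break → 11 h 21 min
Total worked: 48 h 28 min = 2908 min.
Regular 44 h 0 min = 2640 min at $37.00/h; overtime 4 h 28 min = 268 min at $55.50/h.
Pay = (2640 × $37.00 + 268 × $55.50) ÷ 60 = $1875.90.

$1875.90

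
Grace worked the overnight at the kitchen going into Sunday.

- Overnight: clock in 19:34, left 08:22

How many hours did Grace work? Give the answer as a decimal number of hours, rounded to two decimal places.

Overnight: 19:34 → midnight = 4 h 26 min; midnight → 08:22 = 8 h 22 min; span 12 h 48 min

12.80 hours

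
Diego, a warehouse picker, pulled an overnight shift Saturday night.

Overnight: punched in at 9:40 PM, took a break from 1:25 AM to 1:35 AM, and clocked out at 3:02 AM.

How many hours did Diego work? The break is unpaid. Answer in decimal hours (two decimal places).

Overnight: 9:40 PM → midnight = 2 h 20 min; midnight → 3:02 AM = 3 h 2 min; span 5 h 22 min; less 10 min break → 5 h 12 min

5.20 hours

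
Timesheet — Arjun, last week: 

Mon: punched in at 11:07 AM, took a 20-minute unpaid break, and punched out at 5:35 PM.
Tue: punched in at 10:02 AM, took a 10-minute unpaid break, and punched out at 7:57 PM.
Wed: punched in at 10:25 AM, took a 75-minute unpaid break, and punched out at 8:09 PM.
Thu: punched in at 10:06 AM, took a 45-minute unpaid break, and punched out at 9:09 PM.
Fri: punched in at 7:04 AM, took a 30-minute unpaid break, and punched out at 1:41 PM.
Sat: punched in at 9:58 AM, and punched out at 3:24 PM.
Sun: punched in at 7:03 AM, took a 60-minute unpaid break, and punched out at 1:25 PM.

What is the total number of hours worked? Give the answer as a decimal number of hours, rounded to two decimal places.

51.58 hours

Mon: 11:07 AM–5:35 PM = 6 h 28 min; less 20 min break → 6 h 8 min
Tue: 10:02 AM–7:57 PM = 9 h 55 min; less 10 min break → 9 h 45 min
Wed: 10:25 AM–8:09 PM = 9 h 44 min; less 75 min break → 8 h 29 min
Thu: 10:06 AM–9:09 PM = 11 h 3 min; less 45 min break → 10 h 18 min
Fri: 7:04 AM–1:41 PM = 6 h 37 min; less 30 min break → 6 h 7 min
Sat: 9:58 AM–3:24 PM = 5 h 26 min
Sun: 7:03 AM–1:25 PM = 6 h 22 min; less 60 min break → 5 h 22 min
Total: 6 h 8 min + 9 h 45 min + 8 h 29 min + 10 h 18 min + 6 h 7 min + 5 h 26 min + 5 h 22 min = 51 h 35 min.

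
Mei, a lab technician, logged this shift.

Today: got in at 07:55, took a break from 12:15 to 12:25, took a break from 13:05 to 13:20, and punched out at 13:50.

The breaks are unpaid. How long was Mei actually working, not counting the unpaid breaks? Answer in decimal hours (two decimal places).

5.50 hours

Today: 07:55–13:50 = 5 h 55 min; less 25 min break → 5 h 30 min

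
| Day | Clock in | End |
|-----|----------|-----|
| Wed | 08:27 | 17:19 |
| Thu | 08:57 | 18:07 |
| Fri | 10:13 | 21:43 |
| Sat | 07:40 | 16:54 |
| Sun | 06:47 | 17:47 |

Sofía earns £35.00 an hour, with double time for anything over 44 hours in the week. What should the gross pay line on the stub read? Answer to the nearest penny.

Wed: 08:27–17:19 = 8 h 52 min
Thu: 08:57–18:07 = 9 h 10 min
Fri: 10:13–21:43 = 11 h 30 min
Sat: 07:40–16:54 = 9 h 14 min
Sun: 06:47–17:47 = 11 h 0 min
Total worked: 49 h 46 min = 2986 min.
Regular 44 h 0 min = 2640 min at £35.00/h; overtime 5 h 46 min = 346 min at £70.00/h.
Pay = (2640 × £35.00 + 346 × £70.00) ÷ 60 = £1943.67.

£1943.67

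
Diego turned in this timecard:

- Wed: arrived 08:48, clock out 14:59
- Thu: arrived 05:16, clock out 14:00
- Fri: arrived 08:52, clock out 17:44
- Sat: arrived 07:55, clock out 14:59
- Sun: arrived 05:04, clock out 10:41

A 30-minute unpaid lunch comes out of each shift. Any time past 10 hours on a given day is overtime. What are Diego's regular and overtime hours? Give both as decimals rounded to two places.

Wed: 08:48–14:59 = 6 h 11 min; less 30 min break → 5 h 41 min
Thu: 05:16–14:00 = 8 h 44 min; less 30 min break → 8 h 14 min
Fri: 08:52–17:44 = 8 h 52 min; less 30 min break → 8 h 22 min
Sat: 07:55–14:59 = 7 h 4 min; less 30 min break → 6 h 34 min
Sun: 05:04–10:41 = 5 h 37 min; less 30 min break → 5 h 7 min
Wed reg 5 h 41 min / OT 0 h 0 min; Thu reg 8 h 14 min / OT 0 h 0 min; Fri reg 8 h 22 min / OT 0 h 0 min; Sat reg 6 h 34 min / OT 0 h 0 min; Sun reg 5 h 7 min / OT 0 h 0 min.
Totals: regular 33 h 58 min, overtime 0 h 0 min.

Regular 33.97 hours, overtime 0.00 hours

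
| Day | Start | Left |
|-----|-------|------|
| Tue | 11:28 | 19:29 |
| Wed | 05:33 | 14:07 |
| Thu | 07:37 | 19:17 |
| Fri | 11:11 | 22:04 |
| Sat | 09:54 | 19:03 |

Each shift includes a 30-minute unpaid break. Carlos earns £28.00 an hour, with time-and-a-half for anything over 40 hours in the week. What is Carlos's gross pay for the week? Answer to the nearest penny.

£1362.90

Tue: 11:28–19:29 = 8 h 1 min; less 30 min break → 7 h 31 min
Wed: 05:33–14:07 = 8 h 34 min; less 30 min break → 8 h 4 min
Thu: 07:37–19:17 = 11 h 40 min; less 30 min break → 11 h 10 min
Fri: 11:11–22:04 = 10 h 53 min; less 30 min break → 10 h 23 min
Sat: 09:54–19:03 = 9 h 9 min; less 30 min break → 8 h 39 min
Total worked: 45 h 47 min = 2747 min.
Regular 40 h 0 min = 2400 min at £28.00/h; overtime 5 h 47 min = 347 min at £42.00/h.
Pay = (2400 × £28.00 + 347 × £42.00) ÷ 60 = £1362.90.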